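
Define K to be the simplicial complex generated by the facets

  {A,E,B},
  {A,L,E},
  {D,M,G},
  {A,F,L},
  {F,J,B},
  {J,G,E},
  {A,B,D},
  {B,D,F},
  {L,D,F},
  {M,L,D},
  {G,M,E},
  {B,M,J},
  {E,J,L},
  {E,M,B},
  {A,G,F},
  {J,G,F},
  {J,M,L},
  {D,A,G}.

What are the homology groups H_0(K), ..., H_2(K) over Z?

H_0 ≅ Z,  H_1 ≅ Z ⊕ Z/2,  H_2 = 0.

Order the vertices as A < B < D < E < F < G < J < L < M. Listing each simplex with vertices in this order, K has dimension 2 with simplices:

  0-simplices (9): A, B, D, E, F, G, J, L, M
  1-simplices (27): AB, AD, AE, AF, AG, AL, BD, BE, BF, BJ, BM, DF, DG, DL, DM, EG, EJ, EL, EM, FG, FJ, FL, GJ, GM, JL, JM, LM
  2-simplices (18): ABD, ABE, ADG, AEL, AFG, AFL, BDF, BEM, BFJ, BJM, DFL, DGM, DLM, EGJ, EGM, EJL, FGJ, JLM

Hence C_0 ≅ Z^9, C_1 ≅ Z^27, C_2 ≅ Z^18.

∂_1: C_1 → C_0 is given by ∂[p,q] = [q] − [p]. For instance
  ∂GJ = J − G.
This gives a 9×27 integer matrix of rank 8; reducing to Smith normal form yields diagonal entries (1,1,1,1,1,1,1,1).

Boundary ∂_2: C_2 → C_1 maps a triangle to the signed sum of its edges. For instance
  ∂DLM = LM − DM + DL,
  ∂BDF = DF − BF + BD.
The 27×18 boundary matrix has rank 18 and Smith normal form diag(1,1,1,1,1,1,1,1,1,1,1,1,1,1,1,1,1,2).

Reading off H_k = ker ∂_k / im ∂_{k+1}:

  H_0: rank C_0 − rank ∂_1 = 9 − 8 = 1, and the invariant factors of ∂_1 are all 1, so H_0 = Z.
  H_1: rank ker ∂_1 − rank ∂_2 = (27 − 8) − 18 = 1, and ∂_2 has invariant factor 2 > 1, so H_1 = Z ⊕ Z/2.
  H_2: rank ker ∂_2 − rank ∂_3 = (18 − 18) − 0 = 0, and there is no ∂_3, so H_2 = 0.

As a check, the Euler characteristic is 9 − 27 + 18 = 0, which agrees with 1 − 1 + 0 = 0.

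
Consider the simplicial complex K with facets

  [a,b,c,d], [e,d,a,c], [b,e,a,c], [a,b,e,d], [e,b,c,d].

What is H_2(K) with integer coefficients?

H_2 ≅ 0.

Take the total order a < b < c < d < e on the vertex set. Then K (dimension 3) consists of the simplices:

  0-simplices (5): a, b, c, d, e
  1-simplices (10): ab, ac, ad, ae, bc, bd, be, cd, ce, de
  2-simplices (10): abc, abd, abe, acd, ace, ade, bcd, bce, bde, cde
  3-simplices (5): abcd, abce, abde, acde, bcde

so the chain groups are C_0 ≅ Z^5, C_1 ≅ Z^10, C_2 ≅ Z^10, C_3 ≅ Z^5.

The boundary map ∂_1: C_1 → C_0 is given by ∂[p,q] = [q] − [p]. For instance
  ∂ac = c − a.
This gives a 5×10 integer matrix of rank 4; reducing to Smith normal form yields diagonal entries (1,1,1,1).

Boundary ∂_2: C_2 → C_1 acts by ∂[p,q,r] = [q,r] − [p,r] + [p,q]. For instance
  ∂acd = cd − ad + ac,
  ∂abe = be − ae + ab.
As a 10×10 matrix over Z this has rank 6, with invariant factors (1,1,1,1,1,1).

Boundary ∂_3: C_3 → C_2 sends each 3-simplex σ to the alternating sum Σ_i (−1)^i (σ with its i-th vertex removed). For instance
  ∂acde = cde − ade + ace − acd,
  ∂abde = bde − ade + abe − abd.
As a 10×5 matrix over Z this has rank 4, with invariant factors (1,1,1,1).

Reading off H_k = ker ∂_k / im ∂_{k+1}:

  H_2: rank ker ∂_2 − rank ∂_3 = (10 − 6) − 4 = 0, and the invariant factors of ∂_3 are all 1, so H_2 ≅ 0.

(K is a triangulation of the 3-sphere S^3.)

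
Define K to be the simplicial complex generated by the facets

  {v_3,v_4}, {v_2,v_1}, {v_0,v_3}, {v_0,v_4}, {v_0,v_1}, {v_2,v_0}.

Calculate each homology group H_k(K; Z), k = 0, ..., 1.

H_0 = Z,  H_1 = Z^2.

Take the total order v_0 < v_1 < v_2 < v_3 < v_4 on the vertex set. Then K (dimension 1) consists of the simplices:

  0-simplices (5): [v_0], [v_1], [v_2], [v_3], [v_4]
  1-simplices (6): [v_0,v_1], [v_0,v_2], [v_0,v_3], [v_0,v_4], [v_1,v_2], [v_3,v_4]

so the chain groups are C_0 ≅ Z^5, C_1 ≅ Z^6.

The boundary map ∂_1: C_1 → C_0 is given by ∂[p,q] = [q] − [p]. For instance
  ∂[v_0,v_3] = [v_3] − [v_0].
The resulting 5×6 matrix has rank 4, and its Smith normal form has invariant factors (1,1,1,1).

Reading off H_k = ker ∂_k / im ∂_{k+1}:

  H_0: rank C_0 − rank ∂_1 = 5 − 4 = 1, and the invariant factors of ∂_1 are all 1, so H_0 ≅ Z.
  H_1: rank ker ∂_1 − rank ∂_2 = (6 − 4) − 0 = 2, and there is no ∂_2, so H_1 ≅ Z^2.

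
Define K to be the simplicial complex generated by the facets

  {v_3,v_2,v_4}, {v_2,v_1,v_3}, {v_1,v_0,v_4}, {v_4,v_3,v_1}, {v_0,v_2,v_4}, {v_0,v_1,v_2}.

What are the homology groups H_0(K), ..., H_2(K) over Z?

We work with the vertex ordering v_0 < v_1 < v_2 < v_3 < v_4. The simplices of K, each written with vertices in increasing order, are:

  0-simplices (5): [v_0], [v_1], [v_2], [v_3], [v_4]
  1-simplices (9): [v_0,v_1], [v_0,v_2], [v_0,v_4], [v_1,v_2], [v_1,v_3], [v_1,v_4], [v_2,v_3], [v_2,v_4], [v_3,v_4]
  2-simplices (6): [v_0,v_1,v_2], [v_0,v_1,v_4], [v_0,v_2,v_4], [v_1,v_2,v_3], [v_1,v_3,v_4], [v_2,v_3,v_4]

giving chain groups C_0 ≅ Z^5, C_1 ≅ Z^9, C_2 ≅ Z^6.

Boundary ∂_1: C_1 → C_0 maps an edge to its endpoints' difference, ∂[p,q] = q − p.
The resulting 5×9 matrix has rank 4, and its Smith normal form has invariant factors (1,1,1,1).

Boundary ∂_2: C_2 → C_1 sends each 2-simplex [p,q,r] to [q,r] − [p,r] + [p,q]. For instance
  ∂[v_1,v_3,v_4] = [v_3,v_4] − [v_1,v_4] + [v_1,v_3],
  ∂[v_2,v_3,v_4] = [v_3,v_4] − [v_2,v_4] + [v_2,v_3].
The resulting 9×6 matrix has rank 5, and its Smith normal form has invariant factors (1,1,1,1,1).

Computing H_k = (kernel of ∂_k) / (image of ∂_{k+1}):

  H_0: rank C_0 − rank ∂_1 = 5 − 4 = 1, and the invariant factors of ∂_1 are all 1, so H_0 ≅ Z.
  H_1: rank ker ∂_1 − rank ∂_2 = (9 − 4) − 5 = 0, and the invariant factors of ∂_2 are all 1, so H_1 ≅ 0.
  H_2: rank ker ∂_2 − rank ∂_3 = (6 − 5) − 0 = 1, and there is no ∂_3, so H_2 ≅ Z.

H_0 ≅ Z,  H_1 = 0,  H_2 ≅ Z.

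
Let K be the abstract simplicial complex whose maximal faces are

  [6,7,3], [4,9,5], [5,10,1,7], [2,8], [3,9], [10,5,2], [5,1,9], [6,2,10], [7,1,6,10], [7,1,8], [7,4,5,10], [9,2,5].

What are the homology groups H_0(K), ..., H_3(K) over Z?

Fix the vertex order 1 < 2 < 3 < 4 < 5 < 6 < 7 < 8 < 9 < 10 and write every simplex with vertices in increasing order. Then dim K = 3 and the simplices of K are:

  0-simplices (10): [1], [2], [3], [4], [5], [6], [7], [8], [9], [10]
  1-simplices (25): (25 of them)
  2-simplices (17): [1,5,7], [1,5,9], [1,5,10], [1,6,7], [1,6,10], [1,7,8], [1,7,10], [2,5,9], [2,5,10], [2,6,10], [3,6,7], [4,5,7], [4,5,9], [4,5,10], [4,7,10], [5,7,10], [6,7,10]
  3-simplices (3): [1,5,7,10], [1,6,7,10], [4,5,7,10]

giving chain groups C_0 ≅ Z^10, C_1 ≅ Z^25, C_2 ≅ Z^17, C_3 ≅ Z^3.

∂_1: C_1 → C_0 is given by ∂[p,q] = [q] − [p]. For instance
  ∂[4,7] = [7] − [4].
The 10×25 boundary matrix has rank 9 and Smith normal form diag(1,1,1,1,1,1,1,1,1).

The boundary map ∂_2: C_2 → C_1 acts by ∂[p,q,r] = [q,r] − [p,r] + [p,q]. For instance
  ∂[4,5,10] = [5,10] − [4,10] + [4,5],
  ∂[1,5,10] = [5,10] − [1,10] + [1,5].
The resulting 25×17 matrix has rank 14, and its Smith normal form has invariant factors (1,1,1,1,1,1,1,1,1,1,1,1,1,1).

Boundary ∂_3: C_3 → C_2 sends each 3-simplex σ to the alternating sum Σ_i (−1)^i (σ with its i-th vertex removed). For instance
  ∂[4,5,7,10] = [5,7,10] − [4,7,10] + [4,5,10] − [4,5,7],
  ∂[1,6,7,10] = [6,7,10] − [1,7,10] + [1,6,10] − [1,6,7].
This gives a 17×3 integer matrix of rank 3; reducing to Smith normal form yields diagonal entries (1,1,1).

Reading off H_k = ker ∂_k / im ∂_{k+1}:

  H_0: rank C_0 − rank ∂_1 = 10 − 9 = 1, and the invariant factors of ∂_1 are all 1, so H_0 = Z.
  H_1: rank ker ∂_1 − rank ∂_2 = (25 − 9) − 14 = 2, and the invariant factors of ∂_2 are all 1, so H_1 = Z^2.
  H_2: rank ker ∂_2 − rank ∂_3 = (17 − 14) − 3 = 0, and the invariant factors of ∂_3 are all 1, so H_2 = 0.
  H_3: rank ker ∂_3 − rank ∂_4 = (3 − 3) − 0 = 0, and there is no ∂_4, so H_3 = 0.

H_0 = Z,  H_1 = Z^2,  H_2 = 0,  H_3 = 0.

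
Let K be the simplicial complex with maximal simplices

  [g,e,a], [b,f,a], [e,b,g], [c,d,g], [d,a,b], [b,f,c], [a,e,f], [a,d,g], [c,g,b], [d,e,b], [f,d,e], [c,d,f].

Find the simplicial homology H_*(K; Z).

H_0 = Z,  H_1 = Z/2Z,  H_2 = 0.

Fix the vertex order a < b < c < d < e < f < g and write every simplex with vertices in increasing order. Then dim K = 2 and the simplices of K are:

  0-simplices (7): a, b, c, d, e, f, g
  1-simplices (18): ab, ad, ae, af, ag, bc, bd, be, bf, bg, cd, cf, cg, de, df, dg, ef, eg
  2-simplices (12): abd, abf, adg, aef, aeg, bcf, bcg, bde, beg, cdf, cdg, def

Hence C_0 ≅ Z^7, C_1 ≅ Z^18, C_2 ≅ Z^12.

The boundary map ∂_1: C_1 → C_0 maps an edge to its endpoints' difference, ∂[p,q] = q − p.
This gives a 7×18 integer matrix of rank 6; reducing to Smith normal form yields diagonal entries (1,1,1,1,1,1).

Boundary ∂_2: C_2 → C_1 acts by ∂[p,q,r] = [q,r] − [p,r] + [p,q]. For instance
  ∂def = ef − df + de,
  ∂cdg = dg − cg + cd.
As a 18×12 matrix over Z this has rank 12, with invariant factors (1,1,1,1,1,1,1,1,1,1,1,2).

Computing H_k = (kernel of ∂_k) / (image of ∂_{k+1}):

  H_0: rank C_0 − rank ∂_1 = 7 − 6 = 1, and the invariant factors of ∂_1 are all 1, so H_0 = Z.
  H_1: rank ker ∂_1 − rank ∂_2 = (18 − 6) − 12 = 0, and ∂_2 has invariant factor 2 > 1, so H_1 = Z/2Z.
  H_2: rank ker ∂_2 − rank ∂_3 = (12 − 12) − 0 = 0, and there is no ∂_3, so H_2 = 0.

As a check, the Euler characteristic is 7 − 18 + 12 = 1, which agrees with 1 − 0 + 0 = 1.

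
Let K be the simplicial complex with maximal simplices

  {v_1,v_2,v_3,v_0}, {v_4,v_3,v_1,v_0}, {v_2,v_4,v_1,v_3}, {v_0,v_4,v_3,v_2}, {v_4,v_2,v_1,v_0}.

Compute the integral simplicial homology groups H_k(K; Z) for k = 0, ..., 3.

H_0 = Z,  H_1 = 0,  H_2 = 0,  H_3 = Z.

Take the total order v_0 < v_1 < v_2 < v_3 < v_4 on the vertex set. Then K (dimension 3) consists of the simplices:

  0-simplices (5): [v_0], [v_1], [v_2], [v_3], [v_4]
  1-simplices (10): [v_0,v_1], [v_0,v_2], [v_0,v_3], [v_0,v_4], [v_1,v_2], [v_1,v_3], [v_1,v_4], [v_2,v_3], [v_2,v_4], [v_3,v_4]
  2-simplices (10): [v_0,v_1,v_2], [v_0,v_1,v_3], [v_0,v_1,v_4], [v_0,v_2,v_3], [v_0,v_2,v_4], [v_0,v_3,v_4], [v_1,v_2,v_3], [v_1,v_2,v_4], [v_1,v_3,v_4], [v_2,v_3,v_4]
  3-simplices (5): [v_0,v_1,v_2,v_3], [v_0,v_1,v_2,v_4], [v_0,v_1,v_3,v_4], [v_0,v_2,v_3,v_4], [v_1,v_2,v_3,v_4]

Hence C_0 ≅ Z^5, C_1 ≅ Z^10, C_2 ≅ Z^10, C_3 ≅ Z^5.

Boundary ∂_1: C_1 → C_0 sends each edge [p,q] (with p < q) to q − p. For instance
  ∂[v_0,v_4] = [v_4] − [v_0].
The 5×10 boundary matrix has rank 4 and Smith normal form diag(1,1,1,1).

∂_2: C_2 → C_1 acts by ∂[p,q,r] = [q,r] − [p,r] + [p,q]. For instance
  ∂[v_2,v_3,v_4] = [v_3,v_4] − [v_2,v_4] + [v_2,v_3],
  ∂[v_0,v_2,v_3] = [v_2,v_3] − [v_0,v_3] + [v_0,v_2].
The 10×10 boundary matrix has rank 6 and Smith normal form diag(1,1,1,1,1,1).

∂_3: C_3 → C_2 sends each 3-simplex σ to the alternating sum Σ_i (−1)^i (σ with its i-th vertex removed). For instance
  ∂[v_0,v_1,v_2,v_4] = [v_1,v_2,v_4] − [v_0,v_2,v_4] + [v_0,v_1,v_4] − [v_0,v_1,v_2],
  ∂[v_0,v_1,v_3,v_4] = [v_1,v_3,v_4] − [v_0,v_3,v_4] + [v_0,v_1,v_4] − [v_0,v_1,v_3].
The resulting 10×5 matrix has rank 4, and its Smith normal form has invariant factors (1,1,1,1).

Computing H_k = (kernel of ∂_k) / (image of ∂_{k+1}):

  H_0: rank C_0 − rank ∂_1 = 5 − 4 = 1, and the invariant factors of ∂_1 are all 1, so H_0 = Z.
  H_1: rank ker ∂_1 − rank ∂_2 = (10 − 4) − 6 = 0, and the invariant factors of ∂_2 are all 1, so H_1 = 0.
  H_2: rank ker ∂_2 − rank ∂_3 = (10 − 6) − 4 = 0, and the invariant factors of ∂_3 are all 1, so H_2 = 0.
  H_3: rank ker ∂_3 − rank ∂_4 = (5 − 4) − 0 = 1, and there is no ∂_4, so H_3 = Z.

As a check, the Euler characteristic is 5 − 10 + 10 − 5 = 0, which agrees with 1 − 0 + 0 − 1 = 0.
(K is a triangulation of the 3-sphere S^3.)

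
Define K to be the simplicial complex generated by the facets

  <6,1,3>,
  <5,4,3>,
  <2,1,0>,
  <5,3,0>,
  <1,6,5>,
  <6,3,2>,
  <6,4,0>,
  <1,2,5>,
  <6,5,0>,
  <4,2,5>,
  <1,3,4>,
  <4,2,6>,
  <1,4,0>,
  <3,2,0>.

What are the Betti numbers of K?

K has 7 vertices, 21 edges, 14 triangles.
rank ∂_0 = 0, rank ∂_1 = 6 ⇒ b_0 = 7 − 0 − 6 = 1; all invariant factors of ∂_1 are 1 so no torsion. So H_0 = Z.
rank ∂_1 = 6, rank ∂_2 = 13 ⇒ b_1 = 21 − 6 − 13 = 2; all invariant factors of ∂_2 are 1 so no torsion. So H_1 = Z^2.
rank ∂_2 = 13, rank ∂_3 = 0 ⇒ b_2 = 14 − 13 − 0 = 1. So H_2 = Z.

b_0 = 1, b_1 = 2, b_2 = 1.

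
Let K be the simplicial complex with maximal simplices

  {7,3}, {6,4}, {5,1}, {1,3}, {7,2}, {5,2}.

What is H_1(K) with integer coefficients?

H_1 ≅ Z.

We work with the vertex ordering 1 < 2 < 3 < 4 < 5 < 6 < 7. The simplices of K, each written with vertices in increasing order, are:

  0-simplices (7): [1], [2], [3], [4], [5], [6], [7]
  1-simplices (6): [1,3], [1,5], [2,5], [2,7], [3,7], [4,6]

so the chain groups are C_0 ≅ Z^7, C_1 ≅ Z^6.

∂_1: C_1 → C_0 maps an edge to its endpoints' difference, ∂[p,q] = q − p. For instance
  ∂[2,7] = [7] − [2].
The resulting 7×6 matrix has rank 5, and its Smith normal form has invariant factors (1,1,1,1,1).

Reading off H_k = ker ∂_k / im ∂_{k+1}:

  H_1: rank ker ∂_1 − rank ∂_2 = (6 − 5) − 0 = 1, and there is no ∂_2, so H_1 = Z.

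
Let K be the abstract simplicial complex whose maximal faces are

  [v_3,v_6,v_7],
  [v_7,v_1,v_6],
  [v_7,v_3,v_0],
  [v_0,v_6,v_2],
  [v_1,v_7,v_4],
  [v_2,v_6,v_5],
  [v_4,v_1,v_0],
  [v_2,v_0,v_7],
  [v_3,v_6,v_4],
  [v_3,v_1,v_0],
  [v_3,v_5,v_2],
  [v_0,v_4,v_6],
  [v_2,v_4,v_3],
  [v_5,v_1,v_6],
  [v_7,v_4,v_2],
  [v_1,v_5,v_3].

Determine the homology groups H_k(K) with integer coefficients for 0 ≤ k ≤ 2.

H_0 ≅ Z,  H_1 ≅ Z^2,  H_2 ≅ Z.

Order the vertices as v_0 < v_1 < v_2 < v_3 < v_4 < v_5 < v_6 < v_7. Listing each simplex with vertices in this order, K has dimension 2 with simplices:

  0-simplices (8): [v_0], [v_1], [v_2], [v_3], [v_4], [v_5], [v_6], [v_7]
  1-simplices (24): (24 of them)
  2-simplices (16): (16 of them)

giving chain groups C_0 ≅ Z^8, C_1 ≅ Z^24, C_2 ≅ Z^16.

Boundary ∂_1: C_1 → C_0 maps an edge to its endpoints' difference, ∂[p,q] = q − p. For instance
  ∂[v_1,v_6] = [v_6] − [v_1].
This gives a 8×24 integer matrix of rank 7; reducing to Smith normal form yields diagonal entries (1,1,1,1,1,1,1).

The boundary map ∂_2: C_2 → C_1 acts by ∂[p,q,r] = [q,r] − [p,r] + [p,q]. For instance
  ∂[v_1,v_6,v_7] = [v_6,v_7] − [v_1,v_7] + [v_1,v_6],
  ∂[v_0,v_1,v_4] = [v_1,v_4] − [v_0,v_4] + [v_0,v_1].
This gives a 24×16 integer matrix of rank 15; reducing to Smith normal form yields diagonal entries (1,1,1,1,1,1,1,1,1,1,1,1,1,1,1).

From H_k ≅ ker(∂_k) / im(∂_{k+1}) we obtain:

  H_0: rank C_0 − rank ∂_1 = 8 − 7 = 1, and the invariant factors of ∂_1 are all 1, so H_0 = Z.
  H_1: rank ker ∂_1 − rank ∂_2 = (24 − 7) − 15 = 2, and the invariant factors of ∂_2 are all 1, so H_1 = Z^2.
  H_2: rank ker ∂_2 − rank ∂_3 = (16 − 15) − 0 = 1, and there is no ∂_3, so H_2 = Z.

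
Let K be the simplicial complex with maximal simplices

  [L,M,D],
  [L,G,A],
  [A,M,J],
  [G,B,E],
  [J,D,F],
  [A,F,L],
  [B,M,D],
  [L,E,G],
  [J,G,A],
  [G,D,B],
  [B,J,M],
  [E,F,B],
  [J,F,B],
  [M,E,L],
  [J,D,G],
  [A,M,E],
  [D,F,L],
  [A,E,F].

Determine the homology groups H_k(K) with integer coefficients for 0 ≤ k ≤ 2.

H_0 = Z,  H_1 = Z ⊕ Z/2Z,  H_2 = 0.

Order the vertices as A < B < D < E < F < G < J < L < M. Listing each simplex with vertices in this order, K has dimension 2 with simplices:

  0-simplices (9): A, B, D, E, F, G, J, L, M
  1-simplices (27): AE, AF, AG, AJ, AL, AM, BD, BE, BF, BG, BJ, BM, DF, DG, DJ, DL, DM, EF, EG, EL, EM, FJ, FL, GJ, GL, JM, LM
  2-simplices (18): AEF, AEM, AFL, AGJ, AGL, AJM, BDG, BDM, BEF, BEG, BFJ, BJM, DFJ, DFL, DGJ, DLM, EGL, ELM

so the chain groups are C_0 ≅ Z^9, C_1 ≅ Z^27, C_2 ≅ Z^18.

∂_1: C_1 → C_0 is given by ∂[p,q] = [q] − [p]. For instance
  ∂BJ = J − B.
The resulting 9×27 matrix has rank 8, and its Smith normal form has invariant factors (1,1,1,1,1,1,1,1).

Boundary ∂_2: C_2 → C_1 sends each 2-simplex [p,q,r] to [q,r] − [p,r] + [p,q]. For instance
  ∂DLM = LM − DM + DL,
  ∂AGJ = GJ − AJ + AG.
This gives a 27×18 integer matrix of rank 18; reducing to Smith normal form yields diagonal entries (1,1,1,1,1,1,1,1,1,1,1,1,1,1,1,1,1,2).

Computing H_k = (kernel of ∂_k) / (image of ∂_{k+1}):

  H_0: rank C_0 − rank ∂_1 = 9 − 8 = 1, and the invariant factors of ∂_1 are all 1, so H_0 ≅ Z.
  H_1: rank ker ∂_1 − rank ∂_2 = (27 − 8) − 18 = 1, and ∂_2 has invariant factor 2 > 1, so H_1 ≅ Z ⊕ Z/2Z.
  H_2: rank ker ∂_2 − rank ∂_3 = (18 − 18) − 0 = 0, and there is no ∂_3, so H_2 ≅ 0.

As a check, the Euler characteristic is 9 − 27 + 18 = 0, which agrees with 1 − 1 + 0 = 0.
(K is a triangulation of the Klein bottle.)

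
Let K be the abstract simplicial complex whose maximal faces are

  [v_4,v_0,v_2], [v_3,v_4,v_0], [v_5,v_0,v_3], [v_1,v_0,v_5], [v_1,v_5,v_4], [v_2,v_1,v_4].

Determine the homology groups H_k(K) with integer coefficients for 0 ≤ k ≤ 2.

H_0 ≅ Z,  H_1 ≅ Z,  H_2 = 0.

Order the vertices as v_0 < v_1 < v_2 < v_3 < v_4 < v_5. Listing each simplex with vertices in this order, K has dimension 2 with simplices:

  0-simplices (6): [v_0], [v_1], [v_2], [v_3], [v_4], [v_5]
  1-simplices (12): [v_0,v_1], [v_0,v_2], [v_0,v_3], [v_0,v_4], [v_0,v_5], [v_1,v_2], [v_1,v_4], [v_1,v_5], [v_2,v_4], [v_3,v_4], [v_3,v_5], [v_4,v_5]
  2-simplices (6): [v_0,v_1,v_5], [v_0,v_2,v_4], [v_0,v_3,v_4], [v_0,v_3,v_5], [v_1,v_2,v_4], [v_1,v_4,v_5]

Hence C_0 ≅ Z^6, C_1 ≅ Z^12, C_2 ≅ Z^6.

Boundary ∂_1: C_1 → C_0 sends each edge [p,q] (with p < q) to q − p.
This gives a 6×12 integer matrix of rank 5; reducing to Smith normal form yields diagonal entries (1,1,1,1,1).

Boundary ∂_2: C_2 → C_1 acts by ∂[p,q,r] = [q,r] − [p,r] + [p,q]. For instance
  ∂[v_0,v_3,v_4] = [v_3,v_4] − [v_0,v_4] + [v_0,v_3],
  ∂[v_1,v_4,v_5] = [v_4,v_5] − [v_1,v_5] + [v_1,v_4].
The 12×6 boundary matrix has rank 6 and Smith normal form diag(1,1,1,1,1,1).

From H_k ≅ ker(∂_k) / im(∂_{k+1}) we obtain:

  H_0: rank C_0 − rank ∂_1 = 6 − 5 = 1, and the invariant factors of ∂_1 are all 1, so H_0 ≅ Z.
  H_1: rank ker ∂_1 − rank ∂_2 = (12 − 5) − 6 = 1, and the invariant factors of ∂_2 are all 1, so H_1 ≅ Z.
  H_2: rank ker ∂_2 − rank ∂_3 = (6 − 6) − 0 = 0, and there is no ∂_3, so H_2 ≅ 0.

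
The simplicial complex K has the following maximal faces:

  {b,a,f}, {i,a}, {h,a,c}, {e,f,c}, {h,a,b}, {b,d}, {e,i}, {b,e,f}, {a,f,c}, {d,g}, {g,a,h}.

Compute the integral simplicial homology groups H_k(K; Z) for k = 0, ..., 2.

Take the total order a < b < c < d < e < f < g < h < i on the vertex set. Then K (dimension 2) consists of the simplices:

  0-simplices (9): a, b, c, d, e, f, g, h, i
  1-simplices (17): ab, ac, af, ag, ah, ai, bd, be, bf, bh, ce, cf, ch, dg, ef, ei, gh
  2-simplices (7): abf, abh, acf, ach, agh, bef, cef

so the chain groups are C_0 ≅ Z^9, C_1 ≅ Z^17, C_2 ≅ Z^7.

The boundary map ∂_1: C_1 → C_0 is given by ∂[p,q] = [q] − [p].
The 9×17 boundary matrix has rank 8 and Smith normal form diag(1,1,1,1,1,1,1,1).

Boundary ∂_2: C_2 → C_1 maps a triangle to the signed sum of its edges. For instance
  ∂bef = ef − bf + be,
  ∂ach = ch − ah + ac.
The 17×7 boundary matrix has rank 7 and Smith normal form diag(1,1,1,1,1,1,1).

Now H_k = ker ∂_k / im ∂_{k+1}, so:

  H_0: rank C_0 − rank ∂_1 = 9 − 8 = 1, and the invariant factors of ∂_1 are all 1, so H_0 = Z.
  H_1: rank ker ∂_1 − rank ∂_2 = (17 − 8) − 7 = 2, and the invariant factors of ∂_2 are all 1, so H_1 = Z^2.
  H_2: rank ker ∂_2 − rank ∂_3 = (7 − 7) − 0 = 0, and there is no ∂_3, so H_2 = 0.

H_0 = Z,  H_1 = Z^2,  H_2 = 0.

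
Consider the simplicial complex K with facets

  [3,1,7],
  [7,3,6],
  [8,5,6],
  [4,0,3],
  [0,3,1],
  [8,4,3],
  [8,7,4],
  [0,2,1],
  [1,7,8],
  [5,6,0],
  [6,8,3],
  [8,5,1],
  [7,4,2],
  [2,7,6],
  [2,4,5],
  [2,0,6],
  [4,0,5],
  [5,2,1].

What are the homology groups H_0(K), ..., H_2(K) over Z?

K has 9 vertices, 27 edges, 18 triangles.
rank ∂_0 = 0, rank ∂_1 = 8 ⇒ b_0 = 9 − 0 − 8 = 1; all invariant factors of ∂_1 are 1 so no torsion. So H_0 ≅ Z.
rank ∂_1 = 8, rank ∂_2 = 18 ⇒ b_1 = 27 − 8 − 18 = 1; ∂_2 has invariant factor(s) [2] giving torsion. So H_1 ≅ Z ⊕ Z/2.
rank ∂_2 = 18, rank ∂_3 = 0 ⇒ b_2 = 18 − 18 − 0 = 0. So H_2 ≅ 0.

H_0 ≅ Z,  H_1 ≅ Z ⊕ Z/2,  H_2 = 0.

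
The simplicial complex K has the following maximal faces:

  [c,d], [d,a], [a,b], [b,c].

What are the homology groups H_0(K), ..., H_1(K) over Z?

H_0 = Z,  H_1 = Z.

Fix the vertex order a < b < c < d and write every simplex with vertices in increasing order. Then dim K = 1 and the simplices of K are:

  0-simplices (4): a, b, c, d
  1-simplices (4): ab, ad, bc, cd

so the chain groups are C_0 ≅ Z^4, C_1 ≅ Z^4.

The boundary map ∂_1: C_1 → C_0 maps an edge to its endpoints' difference, ∂[p,q] = q − p. For instance
  ∂cd = d − c.
As a 4×4 matrix over Z this has rank 3, with invariant factors (1,1,1).

Reading off H_k = ker ∂_k / im ∂_{k+1}:

  H_0: rank C_0 − rank ∂_1 = 4 − 3 = 1, and the invariant factors of ∂_1 are all 1, so H_0 = Z.
  H_1: rank ker ∂_1 − rank ∂_2 = (4 − 3) − 0 = 1, and there is no ∂_2, so H_1 = Z.

(K is a triangulation of the circle S^1.)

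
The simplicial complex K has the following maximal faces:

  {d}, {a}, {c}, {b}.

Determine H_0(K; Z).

H_0 ≅ Z^4.

Take the total order a < b < c < d on the vertex set. Then K (dimension 0) consists of the simplices:

  0-simplices (4): a, b, c, d

so the chain groups are C_0 ≅ Z^4.

Reading off H_k = ker ∂_k / im ∂_{k+1}:

  H_0: rank C_0 − rank ∂_1 = 4 − 0 = 4, and there is no ∂_1, so H_0 = Z^4.

(K is a triangulation of a set of 4 points.)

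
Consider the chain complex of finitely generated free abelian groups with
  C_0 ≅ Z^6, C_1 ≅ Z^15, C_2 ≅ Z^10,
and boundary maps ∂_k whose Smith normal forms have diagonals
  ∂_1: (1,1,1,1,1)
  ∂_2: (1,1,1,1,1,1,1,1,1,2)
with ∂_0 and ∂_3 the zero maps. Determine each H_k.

H_0: b_0 = 6 − 0 − 5 = 1; torsion from ∂_1 factors > 1: none. So H_0 ≅ Z.
H_1: b_1 = 15 − 5 − 10 = 0; torsion from ∂_2 factors > 1: [2]. So H_1 ≅ Z/2Z.
H_2: b_2 = 10 − 10 − 0 = 0; torsion from ∂_3 factors > 1: none. So H_2 ≅ 0.

H_0 ≅ Z,  H_1 ≅ Z/2Z,  H_2 = 0.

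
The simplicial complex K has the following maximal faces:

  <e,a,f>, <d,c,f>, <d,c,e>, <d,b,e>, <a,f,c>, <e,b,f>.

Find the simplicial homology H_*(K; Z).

H_0 ≅ Z,  H_1 ≅ Z,  H_2 = 0.

K has 6 vertices, 12 edges, 6 triangles.
rank ∂_0 = 0, rank ∂_1 = 5 ⇒ b_0 = 6 − 0 − 5 = 1; all invariant factors of ∂_1 are 1 so no torsion. So H_0 = Z.
rank ∂_1 = 5, rank ∂_2 = 6 ⇒ b_1 = 12 − 5 − 6 = 1; all invariant factors of ∂_2 are 1 so no torsion. So H_1 = Z.
rank ∂_2 = 6, rank ∂_3 = 0 ⇒ b_2 = 6 − 6 − 0 = 0. So H_2 = 0.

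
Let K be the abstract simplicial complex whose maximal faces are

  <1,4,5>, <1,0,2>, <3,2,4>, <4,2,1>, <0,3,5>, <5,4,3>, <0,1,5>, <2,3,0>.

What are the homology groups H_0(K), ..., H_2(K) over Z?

H_0 = Z,  H_1 = 0,  H_2 = Z.

K has 6 vertices, 12 edges, 8 triangles.
rank ∂_0 = 0, rank ∂_1 = 5 ⇒ b_0 = 6 − 0 − 5 = 1; all invariant factors of ∂_1 are 1 so no torsion. So H_0 ≅ Z.
rank ∂_1 = 5, rank ∂_2 = 7 ⇒ b_1 = 12 − 5 − 7 = 0; all invariant factors of ∂_2 are 1 so no torsion. So H_1 ≅ 0.
rank ∂_2 = 7, rank ∂_3 = 0 ⇒ b_2 = 8 − 7 − 0 = 1. So H_2 ≅ Z.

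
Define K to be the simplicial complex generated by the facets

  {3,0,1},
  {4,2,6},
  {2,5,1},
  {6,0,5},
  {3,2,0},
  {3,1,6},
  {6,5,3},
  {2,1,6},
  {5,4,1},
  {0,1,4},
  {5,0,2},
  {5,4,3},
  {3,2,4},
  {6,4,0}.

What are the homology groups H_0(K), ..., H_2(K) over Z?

H_0 = Z,  H_1 = Z^2,  H_2 = Z.

Order the vertices as 0 < 1 < 2 < 3 < 4 < 5 < 6. Listing each simplex with vertices in this order, K has dimension 2 with simplices:

  0-simplices (7): [0], [1], [2], [3], [4], [5], [6]
  1-simplices (21): [0,1], [0,2], [0,3], [0,4], [0,5], [0,6], [1,2], [1,3], [1,4], [1,5], [1,6], [2,3], [2,4], [2,5], [2,6], [3,4], [3,5], [3,6], [4,5], [4,6], [5,6]
  2-simplices (14): [0,1,3], [0,1,4], [0,2,3], [0,2,5], [0,4,6], [0,5,6], [1,2,5], [1,2,6], [1,3,6], [1,4,5], [2,3,4], [2,4,6], [3,4,5], [3,5,6]

Hence C_0 ≅ Z^7, C_1 ≅ Z^21, C_2 ≅ Z^14.

The boundary map ∂_1: C_1 → C_0 maps an edge to its endpoints' difference, ∂[p,q] = q − p.
This gives a 7×21 integer matrix of rank 6; reducing to Smith normal form yields diagonal entries (1,1,1,1,1,1).

Boundary ∂_2: C_2 → C_1 acts by ∂[p,q,r] = [q,r] − [p,r] + [p,q]. For instance
  ∂[1,4,5] = [4,5] − [1,5] + [1,4],
  ∂[0,4,6] = [4,6] − [0,6] + [0,4].
The 21×14 boundary matrix has rank 13 and Smith normal form diag(1,1,1,1,1,1,1,1,1,1,1,1,1).

From H_k ≅ ker(∂_k) / im(∂_{k+1}) we obtain:

  H_0: rank C_0 − rank ∂_1 = 7 − 6 = 1, and the invariant factors of ∂_1 are all 1, so H_0 = Z.
  H_1: rank ker ∂_1 − rank ∂_2 = (21 − 6) − 13 = 2, and the invariant factors of ∂_2 are all 1, so H_1 = Z^2.
  H_2: rank ker ∂_2 − rank ∂_3 = (14 − 13) − 0 = 1, and there is no ∂_3, so H_2 = Z.

As a check, the Euler characteristic is 7 − 21 + 14 = 0, which agrees with 1 − 2 + 1 = 0.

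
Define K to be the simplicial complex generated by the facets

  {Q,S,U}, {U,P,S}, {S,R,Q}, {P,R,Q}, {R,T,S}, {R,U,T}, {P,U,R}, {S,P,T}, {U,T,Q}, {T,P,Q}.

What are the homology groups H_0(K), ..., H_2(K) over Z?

Order the vertices as P < Q < R < S < T < U. Listing each simplex with vertices in this order, K has dimension 2 with simplices:

  0-simplices (6): P, Q, R, S, T, U
  1-simplices (15): PQ, PR, PS, PT, PU, QR, QS, QT, QU, RS, RT, RU, ST, SU, TU
  2-simplices (10): PQR, PQT, PRU, PST, PSU, QRS, QSU, QTU, RST, RTU

giving chain groups C_0 ≅ Z^6, C_1 ≅ Z^15, C_2 ≅ Z^10.

∂_1: C_1 → C_0 maps an edge to its endpoints' difference, ∂[p,q] = q − p.
The resulting 6×15 matrix has rank 5, and its Smith normal form has invariant factors (1,1,1,1,1).

The boundary map ∂_2: C_2 → C_1 acts by ∂[p,q,r] = [q,r] − [p,r] + [p,q]. For instance
  ∂PQT = QT − PT + PQ,
  ∂RTU = TU − RU + RT.
The resulting 15×10 matrix has rank 10, and its Smith normal form has invariant factors (1,1,1,1,1,1,1,1,1,2).

Computing H_k = (kernel of ∂_k) / (image of ∂_{k+1}):

  H_0: rank C_0 − rank ∂_1 = 6 − 5 = 1, and the invariant factors of ∂_1 are all 1, so H_0 = Z.
  H_1: rank ker ∂_1 − rank ∂_2 = (15 − 5) − 10 = 0, and ∂_2 has invariant factor 2 > 1, so H_1 = Z/2.
  H_2: rank ker ∂_2 − rank ∂_3 = (10 − 10) − 0 = 0, and there is no ∂_3, so H_2 = 0.

(K is a triangulation of the real projective plane RP^2.)

H_0 ≅ Z,  H_1 ≅ Z/2,  H_2 = 0.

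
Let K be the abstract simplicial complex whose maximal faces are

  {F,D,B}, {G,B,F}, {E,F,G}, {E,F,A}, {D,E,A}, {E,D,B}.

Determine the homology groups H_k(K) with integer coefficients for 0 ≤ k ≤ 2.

Take the total order A < B < D < E < F < G on the vertex set. Then K (dimension 2) consists of the simplices:

  0-simplices (6): A, B, D, E, F, G
  1-simplices (12): AD, AE, AF, BD, BE, BF, BG, DE, DF, EF, EG, FG
  2-simplices (6): ADE, AEF, BDE, BDF, BFG, EFG

so the chain groups are C_0 ≅ Z^6, C_1 ≅ Z^12, C_2 ≅ Z^6.

The boundary map ∂_1: C_1 → C_0 sends each edge [p,q] (with p < q) to q − p. For instance
  ∂AD = D − A.
The 6×12 boundary matrix has rank 5 and Smith normal form diag(1,1,1,1,1).

Boundary ∂_2: C_2 → C_1 maps a triangle to the signed sum of its edges. For instance
  ∂AEF = EF − AF + AE,
  ∂BDE = DE − BE + BD.
The resulting 12×6 matrix has rank 6, and its Smith normal form has invariant factors (1,1,1,1,1,1).

From H_k ≅ ker(∂_k) / im(∂_{k+1}) we obtain:

  H_0: rank C_0 − rank ∂_1 = 6 − 5 = 1, and the invariant factors of ∂_1 are all 1, so H_0 = Z.
  H_1: rank ker ∂_1 − rank ∂_2 = (12 − 5) − 6 = 1, and the invariant factors of ∂_2 are all 1, so H_1 = Z.
  H_2: rank ker ∂_2 − rank ∂_3 = (6 − 6) − 0 = 0, and there is no ∂_3, so H_2 = 0.

As a check, the Euler characteristic is 6 − 12 + 6 = 0, which agrees with 1 − 1 + 0 = 0.
(K is a triangulation of the cylinder S^1 x I.)

H_0 ≅ Z,  H_1 ≅ Z,  H_2 = 0.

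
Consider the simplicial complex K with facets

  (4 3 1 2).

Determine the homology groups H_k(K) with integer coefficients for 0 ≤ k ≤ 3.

H_0 = Z,  H_1 = 0,  H_2 = 0,  H_3 = 0.

Fix the vertex order 1 < 2 < 3 < 4 and write every simplex with vertices in increasing order. Then dim K = 3 and the simplices of K are:

  0-simplices (4): [1], [2], [3], [4]
  1-simplices (6): [1,2], [1,3], [1,4], [2,3], [2,4], [3,4]
  2-simplices (4): [1,2,3], [1,2,4], [1,3,4], [2,3,4]
  3-simplices (1): [1,2,3,4]

so the chain groups are C_0 ≅ Z^4, C_1 ≅ Z^6, C_2 ≅ Z^4, C_3 ≅ Z^1.

Boundary ∂_1: C_1 → C_0 is given by ∂[p,q] = [q] − [p]. For instance
  ∂[1,4] = [4] − [1].
This gives a 4×6 integer matrix of rank 3; reducing to Smith normal form yields diagonal entries (1,1,1).

Boundary ∂_2: C_2 → C_1 maps a triangle to the signed sum of its edges. For instance
  ∂[1,2,3] = [2,3] − [1,3] + [1,2],
  ∂[1,3,4] = [3,4] − [1,4] + [1,3].
The 6×4 boundary matrix has rank 3 and Smith normal form diag(1,1,1).

The boundary map ∂_3: C_3 → C_2 sends each 3-simplex σ to the alternating sum Σ_i (−1)^i (σ with its i-th vertex removed). For instance
  ∂[1,2,3,4] = [2,3,4] − [1,3,4] + [1,2,4] − [1,2,3].
The 4×1 boundary matrix has rank 1 and Smith normal form diag(1).

Now H_k = ker ∂_k / im ∂_{k+1}, so:

  H_0: rank C_0 − rank ∂_1 = 4 − 3 = 1, and the invariant factors of ∂_1 are all 1, so H_0 ≅ Z.
  H_1: rank ker ∂_1 − rank ∂_2 = (6 − 3) − 3 = 0, and the invariant factors of ∂_2 are all 1, so H_1 ≅ 0.
  H_2: rank ker ∂_2 − rank ∂_3 = (4 − 3) − 1 = 0, and the invariant factors of ∂_3 are all 1, so H_2 ≅ 0.
  H_3: rank ker ∂_3 − rank ∂_4 = (1 − 1) − 0 = 0, and there is no ∂_4, so H_3 ≅ 0.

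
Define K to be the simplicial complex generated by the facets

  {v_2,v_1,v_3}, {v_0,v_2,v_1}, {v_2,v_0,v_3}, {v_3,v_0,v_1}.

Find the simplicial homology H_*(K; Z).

K has 4 vertices, 6 edges, 4 triangles.
rank ∂_0 = 0, rank ∂_1 = 3 ⇒ b_0 = 4 − 0 − 3 = 1; all invariant factors of ∂_1 are 1 so no torsion. So H_0 ≅ Z.
rank ∂_1 = 3, rank ∂_2 = 3 ⇒ b_1 = 6 − 3 − 3 = 0; all invariant factors of ∂_2 are 1 so no torsion. So H_1 ≅ 0.
rank ∂_2 = 3, rank ∂_3 = 0 ⇒ b_2 = 4 − 3 − 0 = 1. So H_2 ≅ Z.

H_0 = Z,  H_1 = 0,  H_2 = Z.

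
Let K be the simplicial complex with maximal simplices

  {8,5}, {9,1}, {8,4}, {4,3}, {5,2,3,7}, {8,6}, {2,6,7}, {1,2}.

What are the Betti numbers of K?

b_0 = 1, b_1 = 2, b_2 = 0, b_3 = 0.

Order the vertices as 1 < 2 < 3 < 4 < 5 < 6 < 7 < 8 < 9. Listing each simplex with vertices in this order, K has dimension 3 with simplices:

  0-simplices (9): [1], [2], [3], [4], [5], [6], [7], [8], [9]
  1-simplices (14): [1,2], [1,9], [2,3], [2,5], [2,6], [2,7], [3,4], [3,5], [3,7], [4,8], [5,7], [5,8], [6,7], [6,8]
  2-simplices (5): [2,3,5], [2,3,7], [2,5,7], [2,6,7], [3,5,7]
  3-simplices (1): [2,3,5,7]

Hence C_0 ≅ Z^9, C_1 ≅ Z^14, C_2 ≅ Z^5, C_3 ≅ Z^1.

Boundary ∂_1: C_1 → C_0 sends each edge [p,q] (with p < q) to q − p.
The resulting 9×14 matrix has rank 8, and its Smith normal form has invariant factors (1,1,1,1,1,1,1,1).

∂_2: C_2 → C_1 acts by ∂[p,q,r] = [q,r] − [p,r] + [p,q]. For instance
  ∂[2,6,7] = [6,7] − [2,7] + [2,6],
  ∂[2,3,7] = [3,7] − [2,7] + [2,3].
The 14×5 boundary matrix has rank 4 and Smith normal form diag(1,1,1,1).

∂_3: C_3 → C_2 sends each 3-simplex σ to the alternating sum Σ_i (−1)^i (σ with its i-th vertex removed). For instance
  ∂[2,3,5,7] = [3,5,7] − [2,5,7] + [2,3,7] − [2,3,5].
The resulting 5×1 matrix has rank 1, and its Smith normal form has invariant factors (1).

From H_k ≅ ker(∂_k) / im(∂_{k+1}) we obtain:

  H_0: rank C_0 − rank ∂_1 = 9 − 8 = 1, and the invariant factors of ∂_1 are all 1, so H_0 ≅ Z.
  H_1: rank ker ∂_1 − rank ∂_2 = (14 − 8) − 4 = 2, and the invariant factors of ∂_2 are all 1, so H_1 ≅ Z^2.
  H_2: rank ker ∂_2 − rank ∂_3 = (5 − 4) − 1 = 0, and the invariant factors of ∂_3 are all 1, so H_2 ≅ 0.
  H_3: rank ker ∂_3 − rank ∂_4 = (1 − 1) − 0 = 0, and there is no ∂_4, so H_3 ≅ 0.

Hence the Betti numbers are b_0 = 1, b_1 = 2, b_2 = 0, b_3 = 0.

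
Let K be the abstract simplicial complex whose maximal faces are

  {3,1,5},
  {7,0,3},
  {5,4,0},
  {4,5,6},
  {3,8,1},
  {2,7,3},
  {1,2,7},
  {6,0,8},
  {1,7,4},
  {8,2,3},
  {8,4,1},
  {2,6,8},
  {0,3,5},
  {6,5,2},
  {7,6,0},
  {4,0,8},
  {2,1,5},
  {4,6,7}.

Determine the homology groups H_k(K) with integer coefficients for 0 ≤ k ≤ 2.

We work with the vertex ordering 0 < 1 < 2 < 3 < 4 < 5 < 6 < 7 < 8. The simplices of K, each written with vertices in increasing order, are:

  0-simplices (9): [0], [1], [2], [3], [4], [5], [6], [7], [8]
  1-simplices (27): (27 of them)
  2-simplices (18): [0,3,5], [0,3,7], [0,4,5], [0,4,8], [0,6,7], [0,6,8], [1,2,5], [1,2,7], [1,3,5], [1,3,8], [1,4,7], [1,4,8], [2,3,7], [2,3,8], [2,5,6], [2,6,8], [4,5,6], [4,6,7]

giving chain groups C_0 ≅ Z^9, C_1 ≅ Z^27, C_2 ≅ Z^18.

∂_1: C_1 → C_0 maps an edge to its endpoints' difference, ∂[p,q] = q − p. For instance
  ∂[1,8] = [8] − [1].
As a 9×27 matrix over Z this has rank 8, with invariant factors (1,1,1,1,1,1,1,1).

∂_2: C_2 → C_1 acts by ∂[p,q,r] = [q,r] − [p,r] + [p,q]. For instance
  ∂[2,6,8] = [6,8] − [2,8] + [2,6],
  ∂[2,3,8] = [3,8] − [2,8] + [2,3].
This gives a 27×18 integer matrix of rank 18; reducing to Smith normal form yields diagonal entries (1,1,1,1,1,1,1,1,1,1,1,1,1,1,1,1,1,2).

From H_k ≅ ker(∂_k) / im(∂_{k+1}) we obtain:

  H_0: rank C_0 − rank ∂_1 = 9 − 8 = 1, and the invariant factors of ∂_1 are all 1, so H_0 = Z.
  H_1: rank ker ∂_1 − rank ∂_2 = (27 − 8) − 18 = 1, and ∂_2 has invariant factor 2 > 1, so H_1 = Z ⊕ Z/2.
  H_2: rank ker ∂_2 − rank ∂_3 = (18 − 18) − 0 = 0, and there is no ∂_3, so H_2 = 0.

(K is a triangulation of the Klein bottle.)

H_0 ≅ Z,  H_1 ≅ Z ⊕ Z/2,  H_2 = 0.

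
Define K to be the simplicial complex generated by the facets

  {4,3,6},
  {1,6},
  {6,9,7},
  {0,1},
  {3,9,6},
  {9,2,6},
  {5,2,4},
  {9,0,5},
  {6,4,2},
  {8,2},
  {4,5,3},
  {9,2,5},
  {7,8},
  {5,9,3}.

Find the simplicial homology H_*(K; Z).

K has 10 vertices, 20 edges, 10 triangles.
rank ∂_0 = 0, rank ∂_1 = 9 ⇒ b_0 = 10 − 0 − 9 = 1; all invariant factors of ∂_1 are 1 so no torsion. So H_0 = Z.
rank ∂_1 = 9, rank ∂_2 = 9 ⇒ b_1 = 20 − 9 − 9 = 2; all invariant factors of ∂_2 are 1 so no torsion. So H_1 = Z^2.
rank ∂_2 = 9, rank ∂_3 = 0 ⇒ b_2 = 10 − 9 − 0 = 1. So H_2 = Z.

H_0 ≅ Z,  H_1 ≅ Z^2,  H_2 ≅ Z.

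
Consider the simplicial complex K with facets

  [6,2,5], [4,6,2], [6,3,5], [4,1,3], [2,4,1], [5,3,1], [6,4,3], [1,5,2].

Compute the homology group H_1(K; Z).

H_1 = 0.

Fix the vertex order 1 < 2 < 3 < 4 < 5 < 6 and write every simplex with vertices in increasing order. Then dim K = 2 and the simplices of K are:

  0-simplices (6): [1], [2], [3], [4], [5], [6]
  1-simplices (12): [1,2], [1,3], [1,4], [1,5], [2,4], [2,5], [2,6], [3,4], [3,5], [3,6], [4,6], [5,6]
  2-simplices (8): [1,2,4], [1,2,5], [1,3,4], [1,3,5], [2,4,6], [2,5,6], [3,4,6], [3,5,6]

Hence C_0 ≅ Z^6, C_1 ≅ Z^12, C_2 ≅ Z^8.

Boundary ∂_1: C_1 → C_0 sends each edge [p,q] (with p < q) to q − p.
The resulting 6×12 matrix has rank 5, and its Smith normal form has invariant factors (1,1,1,1,1).

Boundary ∂_2: C_2 → C_1 acts by ∂[p,q,r] = [q,r] − [p,r] + [p,q]. For instance
  ∂[3,4,6] = [4,6] − [3,6] + [3,4],
  ∂[3,5,6] = [5,6] − [3,6] + [3,5].
The 12×8 boundary matrix has rank 7 and Smith normal form diag(1,1,1,1,1,1,1).

Computing H_k = (kernel of ∂_k) / (image of ∂_{k+1}):

  H_1: rank ker ∂_1 − rank ∂_2 = (12 − 5) − 7 = 0, and the invariant factors of ∂_2 are all 1, so H_1 = 0.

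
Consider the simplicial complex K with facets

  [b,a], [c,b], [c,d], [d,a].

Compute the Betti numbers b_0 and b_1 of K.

b_0 = 1, b_1 = 1.

Take the total order a < b < c < d on the vertex set. Then K (dimension 1) consists of the simplices:

  0-simplices (4): a, b, c, d
  1-simplices (4): ab, ad, bc, cd

giving chain groups C_0 ≅ Z^4, C_1 ≅ Z^4.

The boundary map ∂_1: C_1 → C_0 maps an edge to its endpoints' difference, ∂[p,q] = q − p. For instance
  ∂ab = b − a.
The resulting 4×4 matrix has rank 3, and its Smith normal form has invariant factors (1,1,1).

From H_k ≅ ker(∂_k) / im(∂_{k+1}) we obtain:

  H_0: rank C_0 − rank ∂_1 = 4 − 3 = 1, and the invariant factors of ∂_1 are all 1, so H_0 = Z.
  H_1: rank ker ∂_1 − rank ∂_2 = (4 − 3) − 0 = 1, and there is no ∂_2, so H_1 = Z.

As a check, the Euler characteristic is 4 − 4 = 0, which agrees with 1 − 1 = 0.

Hence the Betti numbers are b_0 = 1, b_1 = 1.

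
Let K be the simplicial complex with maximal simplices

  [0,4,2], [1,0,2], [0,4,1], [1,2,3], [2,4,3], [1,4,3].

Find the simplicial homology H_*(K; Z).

H_0 = Z,  H_1 = 0,  H_2 = Z.

Order the vertices as 0 < 1 < 2 < 3 < 4. Listing each simplex with vertices in this order, K has dimension 2 with simplices:

  0-simplices (5): [0], [1], [2], [3], [4]
  1-simplices (9): [0,1], [0,2], [0,4], [1,2], [1,3], [1,4], [2,3], [2,4], [3,4]
  2-simplices (6): [0,1,2], [0,1,4], [0,2,4], [1,2,3], [1,3,4], [2,3,4]

giving chain groups C_0 ≅ Z^5, C_1 ≅ Z^9, C_2 ≅ Z^6.

The boundary map ∂_1: C_1 → C_0 sends each edge [p,q] (with p < q) to q − p. For instance
  ∂[0,2] = [2] − [0].
This gives a 5×9 integer matrix of rank 4; reducing to Smith normal form yields diagonal entries (1,1,1,1).

∂_2: C_2 → C_1 acts by ∂[p,q,r] = [q,r] − [p,r] + [p,q]. For instance
  ∂[2,3,4] = [3,4] − [2,4] + [2,3],
  ∂[0,1,2] = [1,2] − [0,2] + [0,1].
The 9×6 boundary matrix has rank 5 and Smith normal form diag(1,1,1,1,1).

Now H_k = ker ∂_k / im ∂_{k+1}, so:

  H_0: rank C_0 − rank ∂_1 = 5 − 4 = 1, and the invariant factors of ∂_1 are all 1, so H_0 ≅ Z.
  H_1: rank ker ∂_1 − rank ∂_2 = (9 − 4) − 5 = 0, and the invariant factors of ∂_2 are all 1, so H_1 ≅ 0.
  H_2: rank ker ∂_2 − rank ∂_3 = (6 − 5) − 0 = 1, and there is no ∂_3, so H_2 ≅ Z.

(K is a triangulation of the 2-sphere S^2.)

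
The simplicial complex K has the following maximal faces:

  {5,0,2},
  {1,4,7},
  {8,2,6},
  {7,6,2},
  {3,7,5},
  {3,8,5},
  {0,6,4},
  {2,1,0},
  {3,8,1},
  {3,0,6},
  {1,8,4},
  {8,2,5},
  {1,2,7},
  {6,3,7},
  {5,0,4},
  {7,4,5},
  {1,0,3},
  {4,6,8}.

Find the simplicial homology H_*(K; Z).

We work with the vertex ordering 0 < 1 < 2 < 3 < 4 < 5 < 6 < 7 < 8. The simplices of K, each written with vertices in increasing order, are:

  0-simplices (9): [0], [1], [2], [3], [4], [5], [6], [7], [8]
  1-simplices (27): (27 of them)
  2-simplices (18): [0,1,2], [0,1,3], [0,2,5], [0,3,6], [0,4,5], [0,4,6], [1,2,7], [1,3,8], [1,4,7], [1,4,8], [2,5,8], [2,6,7], [2,6,8], [3,5,7], [3,5,8], [3,6,7], [4,5,7], [4,6,8]

giving chain groups C_0 ≅ Z^9, C_1 ≅ Z^27, C_2 ≅ Z^18.

Boundary ∂_1: C_1 → C_0 sends each edge [p,q] (with p < q) to q − p. For instance
  ∂[0,1] = [1] − [0].
The 9×27 boundary matrix has rank 8 and Smith normal form diag(1,1,1,1,1,1,1,1).

The boundary map ∂_2: C_2 → C_1 maps a triangle to the signed sum of its edges. For instance
  ∂[4,5,7] = [5,7] − [4,7] + [4,5],
  ∂[0,4,5] = [4,5] − [0,5] + [0,4].
The resulting 27×18 matrix has rank 17, and its Smith normal form has invariant factors (1,1,1,1,1,1,1,1,1,1,1,1,1,1,1,1,1).

Now H_k = ker ∂_k / im ∂_{k+1}, so:

  H_0: rank C_0 − rank ∂_1 = 9 − 8 = 1, and the invariant factors of ∂_1 are all 1, so H_0 ≅ Z.
  H_1: rank ker ∂_1 − rank ∂_2 = (27 − 8) − 17 = 2, and the invariant factors of ∂_2 are all 1, so H_1 ≅ Z^2.
  H_2: rank ker ∂_2 − rank ∂_3 = (18 − 17) − 0 = 1, and there is no ∂_3, so H_2 ≅ Z.

H_0 ≅ Z,  H_1 ≅ Z^2,  H_2 ≅ Z.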